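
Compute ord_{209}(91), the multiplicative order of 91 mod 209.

90

By Lagrange's theorem, ord_209(91) divides φ(209) = φ(11·19) = (11−1)·(19−1) = 10·18 = 180 = 2^2 · 3^2 · 5.
Divisors of 180: 1, 2, 3, 4, 5, 6, 9, 10, 12, 15, 18, 20, 30, 36, 45, 60, 90, 180.
Evaluate successive powers at the divisors of 180:
91^1 ≡ 91 (mod 209)
91^2 ≡ 130 (mod 209)
91^3 ≡ 126 (mod 209)
91^4 ≡ 180 (mod 209)
91^5 ≡ 78 (mod 209)
91^6 ≡ 201 (mod 209)
91^9 ≡ 37 (mod 209)
91^10 ≡ 23 (mod 209)
91^12 ≡ 64 (mod 209)
91^15 ≡ 122 (mod 209)
91^18 ≡ 115 (mod 209)
91^20 ≡ 111 (mod 209)
91^30 ≡ 45 (mod 209)
91^36 ≡ 58 (mod 209)
91^45 ≡ 56 (mod 209)
91^60 ≡ 144 (mod 209)
91^90 ≡ 1 (mod 209) ✓
So ord_209(91) = 90.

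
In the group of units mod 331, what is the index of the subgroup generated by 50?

1

ord(50) | φ(331) = 331 − 1 = 330 = 2 · 3 · 5 · 11.
Divisors of 330: 1, 2, 3, 5, 6, 10, 11, 15, 22, 30, 33, 55, 66, 110, 165, 330.
Test each divisor d:
50^1 ≡ 50 (mod 331)
50^2 ≡ 183 (mod 331)
50^3 ≡ 213 (mod 331)
50^5 ≡ 252 (mod 331)
50^6 ≡ 22 (mod 331)
50^10 ≡ 283 (mod 331)
50^11 ≡ 248 (mod 331)
50^15 ≡ 151 (mod 331)
50^22 ≡ 269 (mod 331)
50^30 ≡ 293 (mod 331)
50^33 ≡ 181 (mod 331)
50^55 ≡ 32 (mod 331)
50^66 ≡ 323 (mod 331)
50^110 ≡ 31 (mod 331)
50^165 ≡ 330 (mod 331)
50^330 ≡ 1 (mod 331) ✓
Thus |⟨50⟩| = ord(50) = 330.
[(Z/331Z)^× : ⟨50⟩] = 330/330 = 1.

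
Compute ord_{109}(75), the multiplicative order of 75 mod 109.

The order of 75 must divide φ(109) = 109 − 1 = 108 = 2^2 · 3^3.
Divisors of 108: 1, 2, 3, 4, 6, 9, 12, 18, 27, 36, 54, 108.
Check 75^d mod 109 for each divisor in increasing order:
75^1 ≡ 75
75^2 ≡ 66
75^3 ≡ 45
75^4 ≡ 105
75^6 ≡ 63
75^9 ≡ 1
So ord_109(75) = 9.

9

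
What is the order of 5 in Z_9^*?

6

Since 5 ∈ (Z/9Z)^×, its order divides φ(9) = φ(3^2) = 3·(3−1) = 6 = 2 · 3.
Divisors of 6: 1, 2, 3, 6.
Evaluate successive powers at the divisors of 6:
5^1 ≡ 5 (mod 9)
5^2 ≡ 7 (mod 9)
5^3 ≡ 8 (mod 9)
5^6 ≡ 1 (mod 9) ✓
So ord_9(5) = 6.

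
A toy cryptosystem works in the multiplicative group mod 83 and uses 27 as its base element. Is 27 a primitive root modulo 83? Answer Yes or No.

φ(83) = 83 − 1 = 82 = 2 · 41.
An element g generates (Z/83Z)^× iff g^(82/q) ≢ 1 (mod 83) for each prime q ∈ {2, 41}.
27^41 ≡ 1 (mod 83)  [q = 2: ≡ 1 ✗]
27^2 ≡ 65 (mod 83)  [q = 41: ≢ 1 ✓]
27^41 ≡ 1 shows ord(27) | 41, strictly less than φ(83); not a primitive root.

No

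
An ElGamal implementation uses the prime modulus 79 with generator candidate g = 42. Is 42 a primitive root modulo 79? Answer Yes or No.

No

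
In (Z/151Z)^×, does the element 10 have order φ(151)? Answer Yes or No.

No

φ(151) = 151 − 1 = 150 = 2 · 3 · 5^2.
An element g generates (Z/151Z)^× iff g^(150/q) ≢ 1 (mod 151) for each prime q ∈ {2, 3, 5}.
10^75 ≡ 1 (mod 151)  [q = 2: ≡ 1 ✗]
10^50 ≡ 118 (mod 151)  [q = 3: ≢ 1 ✓]
10^30 ≡ 8 (mod 151)  [q = 5: ≢ 1 ✓]
The check at q = 2 fails, so 10 generates a proper subgroup.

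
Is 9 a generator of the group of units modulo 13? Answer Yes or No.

No

φ(13) = 13 − 1 = 12 = 2^2 · 3.
Test 9^(12/q) mod 13 for each prime factor q of 12:
9^6 ≡ 1 (mod 13)  [q = 2: ≡ 1 ✗]
9^4 ≡ 9 (mod 13)  [q = 3: ≢ 1 ✓]
The check at q = 2 fails, so 9 generates a proper subgroup.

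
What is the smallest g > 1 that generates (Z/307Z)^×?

φ(307) = 307 − 1 = 306 = 2 · 3^2 · 17.
Test candidates g = 2, 3, … against the prime factors q ∈ {2, 3, 17} of φ(307): g is a generator iff g^(306/q) ≢ 1 for every such q.
g = 2: 2^153 ≡ 306; 2^102 ≡ 1 — hits 1, so not a primitive root.
g = 3: 3^153 ≡ 306; 3^102 ≡ 1 — hits 1, so not a primitive root.
g = 4: 4^153 ≡ 1 — hits 1, so not a primitive root.
g = 5: 5^153 ≡ 306; 5^102 ≡ 289; 5^18 ≡ 81 — none is 1, so 5 is a primitive root.
So 5 is the smallest generator of (Z/307Z)^×.

5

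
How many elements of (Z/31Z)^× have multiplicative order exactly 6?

2

φ(31) = 31 − 1 = 30 = 2 · 3 · 5.
Since (Z/31Z)^× is cyclic of order 30, the number of elements of order d is φ(d) when d | 30 and 0 otherwise.
6 = 2 · 3 divides 30, and φ(6) = 2.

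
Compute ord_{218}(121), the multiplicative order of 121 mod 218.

54

By Lagrange's theorem, ord_218(121) divides φ(218) = φ(2)·φ(109) = 1·108 = 108 = 2^2 · 3^3.
Divisors of 108: 1, 2, 3, 4, 6, 9, 12, 18, 27, 36, 54, 108.
Test each divisor d:
121^1 ≡ 121
121^2 ≡ 35
121^3 ≡ 93
121^4 ≡ 135
121^6 ≡ 147
121^9 ≡ 155
121^12 ≡ 27
121^18 ≡ 45
121^27 ≡ 217
121^36 ≡ 63
121^54 ≡ 1
So ord_218(121) = 54.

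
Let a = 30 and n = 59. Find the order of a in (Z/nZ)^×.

By Lagrange's theorem, ord_59(30) divides φ(59) = 59 − 1 = 58 = 2 · 29.
Divisors of 58: 1, 2, 29, 58.
Evaluate successive powers at the divisors of 58:
30^1 ≡ 30
30^2 ≡ 15
30^29 ≡ 58
30^58 ≡ 1
So ord_59(30) = 58.

58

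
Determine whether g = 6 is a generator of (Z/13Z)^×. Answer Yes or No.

Yes

φ(13) = 13 − 1 = 12 = 2^2 · 3.
An element g generates (Z/13Z)^× iff g^(12/q) ≢ 1 (mod 13) for each prime q ∈ {2, 3}.
6^6 ≡ 12 (mod 13)  [q = 2: ≢ 1 ✓]
6^4 ≡ 9 (mod 13)  [q = 3: ≢ 1 ✓]
All checks pass, so 6 has order 12 and is a primitive root modulo 13.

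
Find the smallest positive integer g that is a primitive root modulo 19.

φ(19) = 19 − 1 = 18 = 2 · 3^2.
g is a primitive root iff g^(18/q) ≢ 1 (mod 19) for each prime q ∈ {2, 3}.
g = 2: 2^9 ≡ 18; 2^6 ≡ 7 — none is 1, so 2 is a primitive root.
Hence the least primitive root of 19 is 2.

2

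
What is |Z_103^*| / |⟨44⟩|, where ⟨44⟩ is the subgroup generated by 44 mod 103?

The order of 44 must divide φ(103) = 103 − 1 = 102 = 2 · 3 · 17.
Divisors of 102: 1, 2, 3, 6, 17, 34, 51, 102.
Evaluate successive powers at the divisors of 102:
44^1 ≡ 44 (mod 103)
44^2 ≡ 82 (mod 103)
44^3 ≡ 3 (mod 103)
44^6 ≡ 9 (mod 103)
44^17 ≡ 47 (mod 103)
44^34 ≡ 46 (mod 103)
44^51 ≡ 102 (mod 103)
44^102 ≡ 1 (mod 103) ✓
Thus |⟨44⟩| = ord(44) = 102.
Index = |(Z/103Z)^×| / |⟨44⟩| = 102 / 102 = 1.

1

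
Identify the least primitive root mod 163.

2

φ(163) = 163 − 1 = 162 = 2 · 3^4.
Test candidates g = 2, 3, … against the prime factors q ∈ {2, 3} of φ(163): g is a generator iff g^(162/q) ≢ 1 for every such q.
g = 2: 2^81 ≡ 162; 2^54 ≡ 104 — none is 1, so 2 is a primitive root.
Hence the least primitive root of 163 is 2.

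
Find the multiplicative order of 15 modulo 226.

4

By Lagrange's theorem, ord_226(15) divides φ(226) = φ(2)·φ(113) = 1·112 = 112 = 2^4 · 7.
Divisors of 112: 1, 2, 4, 7, 8, 14, 16, 28, 56, 112.
Check 15^d mod 226 for each divisor in increasing order:
15^1 ≡ 15 (mod 226)
15^2 ≡ 225 (mod 226)
15^4 ≡ 1 (mod 226) ✓
Therefore the multiplicative order of 15 modulo 226 is 4.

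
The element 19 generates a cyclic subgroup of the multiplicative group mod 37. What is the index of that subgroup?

1

The order of 19 must divide φ(37) = 37 − 1 = 36 = 2^2 · 3^2.
Divisors of 36: 1, 2, 3, 4, 6, 9, 12, 18, 36.
Check 19^d mod 37 for each divisor in increasing order:
19^1 ≡ 19
19^2 ≡ 28
19^3 ≡ 14
19^4 ≡ 7
19^6 ≡ 11
19^9 ≡ 6
19^12 ≡ 10
19^18 ≡ 36
19^36 ≡ 1
Thus |⟨19⟩| = ord(19) = 36.
[(Z/37Z)^× : ⟨19⟩] = 36/36 = 1.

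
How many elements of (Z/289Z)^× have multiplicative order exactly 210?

φ(289) = φ(17^2) = 17·(17−1) = 272 = 2^4 · 17.
In a cyclic group of order 272, there are φ(d) elements of order d for each divisor d of 272, and zero for non-divisors.
Since 210 ∤ 272, the count is 0.

0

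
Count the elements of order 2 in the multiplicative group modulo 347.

φ(347) = 347 − 1 = 346 = 2 · 173.
In a cyclic group of order 346, there are φ(d) elements of order d for each divisor d of 346, and zero for non-divisors.
2 | 346, and φ(2) = 2 − 1 = 1.

1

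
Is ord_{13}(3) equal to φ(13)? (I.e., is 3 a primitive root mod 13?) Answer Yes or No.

No

φ(13) = 13 − 1 = 12 = 2^2 · 3.
Test 3^(12/q) mod 13 for each prime factor q of 12:
3^6 ≡ 1 (mod 13)  [q = 2: ≡ 1 ✗]
3^4 ≡ 3 (mod 13)  [q = 3: ≢ 1 ✓]
3^6 ≡ 1 shows ord(3) | 6, strictly less than φ(13); not a primitive root.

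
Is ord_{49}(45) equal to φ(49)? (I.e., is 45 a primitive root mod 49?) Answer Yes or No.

Yes

φ(49) = φ(7^2) = 7·(7−1) = 42 = 2 · 3 · 7.
It suffices to check that the order of 45 is not a proper divisor of 42: compute 45^(42/q) for q ∈ {2, 3, 7}.
45^21 ≡ 48 (mod 49)  [q = 2: ≢ 1 ✓]
45^14 ≡ 30 (mod 49)  [q = 3: ≢ 1 ✓]
45^6 ≡ 29 (mod 49)  [q = 7: ≢ 1 ✓]
Every test exponent gives a nontrivial residue, hence 45 generates the full group.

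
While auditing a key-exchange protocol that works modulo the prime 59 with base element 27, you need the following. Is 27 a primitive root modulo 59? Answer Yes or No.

No

φ(59) = 59 − 1 = 58 = 2 · 29.
Test 27^(58/q) mod 59 for each prime factor q of 58:
27^29 ≡ 1 (mod 59)  [q = 2: ≡ 1 ✗]
27^2 ≡ 21 (mod 59)  [q = 29: ≢ 1 ✓]
27^29 ≡ 1 shows ord(27) | 29, strictly less than φ(59); not a primitive root.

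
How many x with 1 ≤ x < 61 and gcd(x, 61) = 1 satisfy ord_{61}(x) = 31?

0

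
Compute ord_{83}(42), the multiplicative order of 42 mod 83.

82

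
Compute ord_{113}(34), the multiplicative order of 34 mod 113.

Since 34 ∈ (Z/113Z)^×, its order divides φ(113) = 113 − 1 = 112 = 2^4 · 7.
Divisors of 112: 1, 2, 4, 7, 8, 14, 16, 28, 56, 112.
Check 34^d mod 113 for each divisor in increasing order:
34^1 ≡ 34 (mod 113)
34^2 ≡ 26 (mod 113)
34^4 ≡ 111 (mod 113)
34^7 ≡ 40 (mod 113)
34^8 ≡ 4 (mod 113)
34^14 ≡ 18 (mod 113)
34^16 ≡ 16 (mod 113)
34^28 ≡ 98 (mod 113)
34^56 ≡ 112 (mod 113)
34^112 ≡ 1 (mod 113) ✓
Therefore the multiplicative order of 34 modulo 113 is 112.

112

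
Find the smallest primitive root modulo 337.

φ(337) = 337 − 1 = 336 = 2^4 · 3 · 7.
Test candidates g = 2, 3, … against the prime factors q ∈ {2, 3, 7} of φ(337): g is a generator iff g^(336/q) ≢ 1 for every such q.
g = 2: 2^168 ≡ 1 — hits 1, so not a primitive root.
g = 3: 3^168 ≡ 1 — hits 1, so not a primitive root.
g = 4: 4^168 ≡ 1 — hits 1, so not a primitive root.
g = 5: 5^168 ≡ 336; 5^112 ≡ 1 — hits 1, so not a primitive root.
g = 6: 6^168 ≡ 1 — hits 1, so not a primitive root.
g = 7: 7^168 ≡ 1 — hits 1, so not a primitive root.
g = 8: 8^168 ≡ 1 — hits 1, so not a primitive root.
g = 9: 9^168 ≡ 1 — hits 1, so not a primitive root.
g = 10: 10^168 ≡ 336; 10^112 ≡ 128; 10^48 ≡ 175 — none is 1, so 10 is a primitive root.
So 10 is the smallest generator of (Z/337Z)^×.

10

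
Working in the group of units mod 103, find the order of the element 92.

51

ord(92) | φ(103) = 103 − 1 = 102 = 2 · 3 · 17.
Divisors of 102: 1, 2, 3, 6, 17, 34, 51, 102.
Evaluate successive powers at the divisors of 102:
92^1 ≡ 92
92^2 ≡ 18
92^3 ≡ 8
92^6 ≡ 64
92^17 ≡ 46
92^34 ≡ 56
92^51 ≡ 1
So ord_103(92) = 51.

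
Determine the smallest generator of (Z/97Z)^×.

φ(97) = 97 − 1 = 96 = 2^5 · 3.
g is a primitive root iff g^(96/q) ≢ 1 (mod 97) for each prime q ∈ {2, 3}.
g = 2: 2^48 ≡ 1 — hits 1, so not a primitive root.
g = 3: 3^48 ≡ 1 — hits 1, so not a primitive root.
g = 4: 4^48 ≡ 1 — hits 1, so not a primitive root.
g = 5: 5^48 ≡ 96; 5^32 ≡ 35 — none is 1, so 5 is a primitive root.
Hence the least primitive root of 97 is 5.

5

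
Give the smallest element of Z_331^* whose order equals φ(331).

3

φ(331) = 331 − 1 = 330 = 2 · 3 · 5 · 11.
Test candidates g = 2, 3, … against the prime factors q ∈ {2, 3, 5, 11} of φ(331): g is a generator iff g^(330/q) ≢ 1 for every such q.
g = 2: 2^165 ≡ 330; 2^110 ≡ 299; 2^66 ≡ 64; 2^30 ≡ 1 — hits 1, so not a primitive root.
g = 3: 3^165 ≡ 330; 3^110 ≡ 299; 3^66 ≡ 64; 3^30 ≡ 270 — none is 1, so 3 is a primitive root.
Hence the least primitive root of 331 is 3.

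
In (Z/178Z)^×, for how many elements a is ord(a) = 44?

20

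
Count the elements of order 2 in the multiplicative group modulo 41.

1

φ(41) = 41 − 1 = 40 = 2^3 · 5.
Since (Z/41Z)^× is cyclic of order 40, the number of elements of order d is φ(d) when d | 40 and 0 otherwise.
2 | 40, and φ(2) = 2 − 1 = 1.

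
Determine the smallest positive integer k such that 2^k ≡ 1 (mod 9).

The order of 2 must divide φ(9) = φ(3^2) = 3·(3−1) = 6 = 2 · 3.
Divisors of 6: 1, 2, 3, 6.
Compute 2^d (mod 9) for the divisors d until we hit 1:
2^1 ≡ 2
2^2 ≡ 4
2^3 ≡ 8
2^6 ≡ 1
Hence ord(2) = 6.

6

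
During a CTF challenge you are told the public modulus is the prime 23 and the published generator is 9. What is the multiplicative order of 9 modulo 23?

11

The order of 9 must divide φ(23) = 23 − 1 = 22 = 2 · 11.
Divisors of 22: 1, 2, 11, 22.
Test each divisor d:
9^1 ≡ 9 (mod 23)
9^2 ≡ 12 (mod 23)
9^11 ≡ 1 (mod 23) ✓
The smallest such exponent is 11, so the order of 9 is 11.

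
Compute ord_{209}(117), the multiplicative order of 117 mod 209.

ord(117) | φ(209) = φ(11·19) = (11−1)·(19−1) = 10·18 = 180 = 2^2 · 3^2 · 5.
Divisors of 180: 1, 2, 3, 4, 5, 6, 9, 10, 12, 15, 18, 20, 30, 36, 45, 60, 90, 180.
Compute 117^d (mod 209) for the divisors d until we hit 1:
117^1 ≡ 117
117^2 ≡ 104
117^3 ≡ 46
117^4 ≡ 157
117^5 ≡ 186
117^6 ≡ 26
117^9 ≡ 151
117^10 ≡ 111
117^12 ≡ 49
117^15 ≡ 164
117^18 ≡ 20
117^20 ≡ 199
117^30 ≡ 144
117^36 ≡ 191
117^45 ≡ 208
117^60 ≡ 45
117^90 ≡ 1
Hence ord(117) = 90.

90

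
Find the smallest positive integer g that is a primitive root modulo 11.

2

φ(11) = 11 − 1 = 10 = 2 · 5.
g is a primitive root iff g^(10/q) ≢ 1 (mod 11) for each prime q ∈ {2, 5}.
g = 2: 2^5 ≡ 10; 2^2 ≡ 4 — none is 1, so 2 is a primitive root.
The smallest primitive root modulo 11 is 2.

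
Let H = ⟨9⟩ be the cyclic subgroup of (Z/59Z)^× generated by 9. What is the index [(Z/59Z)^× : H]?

ord(9) | φ(59) = 59 − 1 = 58 = 2 · 29.
Divisors of 58: 1, 2, 29, 58.
Test each divisor d:
9^1 ≡ 9
9^2 ≡ 22
9^29 ≡ 1
Thus |⟨9⟩| = ord(9) = 29.
[(Z/59Z)^× : ⟨9⟩] = 58/29 = 2.

2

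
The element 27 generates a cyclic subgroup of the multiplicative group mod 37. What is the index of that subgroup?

ord(27) | φ(37) = 37 − 1 = 36 = 2^2 · 3^2.
Divisors of 36: 1, 2, 3, 4, 6, 9, 12, 18, 36.
Compute 27^d (mod 37) for the divisors d until we hit 1:
27^1 ≡ 27 (mod 37)
27^2 ≡ 26 (mod 37)
27^3 ≡ 36 (mod 37)
27^4 ≡ 10 (mod 37)
27^6 ≡ 1 (mod 37) ✓
So ord_37(27) = 6, hence |⟨27⟩| = 6.
Index = |(Z/37Z)^×| / |⟨27⟩| = 36 / 6 = 6.

6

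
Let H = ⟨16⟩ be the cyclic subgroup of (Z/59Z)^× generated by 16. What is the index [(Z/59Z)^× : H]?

By Lagrange's theorem, ord_59(16) divides φ(59) = 59 − 1 = 58 = 2 · 29.
Divisors of 58: 1, 2, 29, 58.
Evaluate successive powers at the divisors of 58:
16^1 ≡ 16
16^2 ≡ 20
16^29 ≡ 1
Thus |⟨16⟩| = ord(16) = 29.
Index = |(Z/59Z)^×| / |⟨16⟩| = 58 / 29 = 2.

2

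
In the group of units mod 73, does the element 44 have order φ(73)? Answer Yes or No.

Yes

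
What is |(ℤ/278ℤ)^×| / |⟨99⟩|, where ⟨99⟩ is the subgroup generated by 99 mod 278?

2

ord(99) | φ(278) = φ(2)·φ(139) = 1·138 = 138 = 2 · 3 · 23.
Divisors of 138: 1, 2, 3, 6, 23, 46, 69, 138.
Compute 99^d (mod 278) for the divisors d until we hit 1:
99^1 ≡ 99 (mod 278)
99^2 ≡ 71 (mod 278)
99^3 ≡ 79 (mod 278)
99^6 ≡ 125 (mod 278)
99^23 ≡ 235 (mod 278)
99^46 ≡ 181 (mod 278)
99^69 ≡ 1 (mod 278) ✓
The order of 99 is 69, so the subgroup it generates has 69 elements.
Index = |(Z/278Z)^×| / |⟨99⟩| = 138 / 69 = 2.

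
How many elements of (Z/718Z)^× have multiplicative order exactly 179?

φ(718) = φ(2)·φ(359) = 1·358 = 358 = 2 · 179.
Since (Z/718Z)^× is cyclic of order 358, the number of elements of order d is φ(d) when d | 358 and 0 otherwise.
179 | 358, and φ(179) = 179 − 1 = 178.

178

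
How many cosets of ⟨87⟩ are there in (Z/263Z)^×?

1

ord(87) | φ(263) = 263 − 1 = 262 = 2 · 131.
Divisors of 262: 1, 2, 131, 262.
Compute 87^d (mod 263) for the divisors d until we hit 1:
87^1 ≡ 87 (mod 263)
87^2 ≡ 205 (mod 263)
87^131 ≡ 262 (mod 263)
87^262 ≡ 1 (mod 263) ✓
So ord_263(87) = 262, hence |⟨87⟩| = 262.
[(Z/263Z)^× : ⟨87⟩] = 262/262 = 1.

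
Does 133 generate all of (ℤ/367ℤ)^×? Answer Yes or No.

Yes

φ(367) = 367 − 1 = 366 = 2 · 3 · 61.
It suffices to check that the order of 133 is not a proper divisor of 366: compute 133^(366/q) for q ∈ {2, 3, 61}.
133^183 ≡ 366 (mod 367)  [q = 2: ≢ 1 ✓]
133^122 ≡ 83 (mod 367)  [q = 3: ≢ 1 ✓]
133^6 ≡ 364 (mod 367)  [q = 61: ≢ 1 ✓]
Every test exponent gives a nontrivial residue, hence 133 generates the full group.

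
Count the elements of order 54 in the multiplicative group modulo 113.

φ(113) = 113 − 1 = 112 = 2^4 · 7.
Since (Z/113Z)^× is cyclic of order 112, the number of elements of order d is φ(d) when d | 112 and 0 otherwise.
54 does not divide 112, so no element of (Z/113Z)^× has order 54.

0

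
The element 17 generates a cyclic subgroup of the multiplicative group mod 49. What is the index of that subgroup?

1

The order of 17 must divide φ(49) = φ(7^2) = 7·(7−1) = 42 = 2 · 3 · 7.
Divisors of 42: 1, 2, 3, 6, 7, 14, 21, 42.
Compute 17^d (mod 49) for the divisors d until we hit 1:
17^1 ≡ 17 (mod 49)
17^2 ≡ 44 (mod 49)
17^3 ≡ 13 (mod 49)
17^6 ≡ 22 (mod 49)
17^7 ≡ 31 (mod 49)
17^14 ≡ 30 (mod 49)
17^21 ≡ 48 (mod 49)
17^42 ≡ 1 (mod 49) ✓
Thus |⟨17⟩| = ord(17) = 42.
[(Z/49Z)^× : ⟨17⟩] = 42/42 = 1.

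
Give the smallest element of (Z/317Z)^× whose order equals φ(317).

φ(317) = 317 − 1 = 316 = 2^2 · 79.
Test candidates g = 2, 3, … against the prime factors q ∈ {2, 79} of φ(317): g is a generator iff g^(316/q) ≢ 1 for every such q.
g = 2: 2^158 ≡ 316; 2^4 ≡ 16 — none is 1, so 2 is a primitive root.
So 2 is the smallest generator of (Z/317Z)^×.

2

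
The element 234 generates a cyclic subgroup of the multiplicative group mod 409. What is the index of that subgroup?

ord(234) | φ(409) = 409 − 1 = 408 = 2^3 · 3 · 17.
Divisors of 408: 1, 2, 3, 4, 6, 8, 12, 17, 24, 34, 51, 68, 102, 136, 204, 408.
Compute 234^d (mod 409) for the divisors d until we hit 1:
234^1 ≡ 234
234^2 ≡ 359
234^3 ≡ 161
234^4 ≡ 46
234^6 ≡ 154
234^8 ≡ 71
234^12 ≡ 403
234^17 ≡ 38
234^24 ≡ 36
234^34 ≡ 217
234^51 ≡ 66
234^68 ≡ 54
234^102 ≡ 266
234^136 ≡ 53
234^204 ≡ 408
234^408 ≡ 1
Thus |⟨234⟩| = ord(234) = 408.
The index is φ(409) / ord(234) = 408 / 408 = 1.

1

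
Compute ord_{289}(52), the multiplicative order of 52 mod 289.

17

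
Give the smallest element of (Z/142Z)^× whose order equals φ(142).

φ(142) = φ(2)·φ(71) = 1·70 = 70 = 2 · 5 · 7.
Test candidates g = 2, 3, … against the prime factors q ∈ {2, 5, 7} of φ(142): g is a generator iff g^(70/q) ≢ 1 for every such q.
g = 2: gcd(2, 142) = 2 > 1, not a unit — skip.
g = 3: 3^35 ≡ 1 — hits 1, so not a primitive root.
g = 4: gcd(4, 142) = 2 > 1, not a unit — skip.
g = 5: 5^35 ≡ 1 — hits 1, so not a primitive root.
g = 6: gcd(6, 142) = 2 > 1, not a unit — skip.
g = 7: 7^35 ≡ 141; 7^14 ≡ 125; 7^10 ≡ 45 — none is 1, so 7 is a primitive root.
The smallest primitive root modulo 142 is 7.

7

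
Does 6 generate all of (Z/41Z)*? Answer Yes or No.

Yes

φ(41) = 41 − 1 = 40 = 2^3 · 5.
6 is a primitive root mod 41 iff 6^(φ(41)/q) ≢ 1 for every prime q | φ(41), i.e. q ∈ {2, 5}.
6^20 ≡ 40 (mod 41)  [q = 2: ≢ 1 ✓]
6^8 ≡ 10 (mod 41)  [q = 5: ≢ 1 ✓]
All checks pass, so 6 has order 40 and is a primitive root modulo 41.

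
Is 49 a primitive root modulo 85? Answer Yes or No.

No

85 = 5 · 17 is a product of two distinct odd primes, so (Z/85Z)^× ≅ (Z/5Z)^× × (Z/17Z)^× is not cyclic.
No primitive root modulo 85 exists; in particular 49 is not one.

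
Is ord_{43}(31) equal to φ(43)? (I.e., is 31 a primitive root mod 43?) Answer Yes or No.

φ(43) = 43 − 1 = 42 = 2 · 3 · 7.
31 is a primitive root mod 43 iff 31^(φ(43)/q) ≢ 1 for every prime q | φ(43), i.e. q ∈ {2, 3, 7}.
31^21 ≡ 1 (mod 43)  [q = 2: ≡ 1 ✗]
31^14 ≡ 36 (mod 43)  [q = 3: ≢ 1 ✓]
31^6 ≡ 21 (mod 43)  [q = 7: ≢ 1 ✓]
Since 31^21 ≡ 1, the order of 31 divides 21 < 42, so 31 is not a primitive root.

No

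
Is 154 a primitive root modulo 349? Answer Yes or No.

φ(349) = 349 − 1 = 348 = 2^2 · 3 · 29.
An element g generates (Z/349Z)^× iff g^(348/q) ≢ 1 (mod 349) for each prime q ∈ {2, 3, 29}.
154^174 ≡ 348 (mod 349)  [q = 2: ≢ 1 ✓]
154^116 ≡ 122 (mod 349)  [q = 3: ≢ 1 ✓]
154^12 ≡ 88 (mod 349)  [q = 29: ≢ 1 ✓]
None equal 1, so ord_349(154) = 348: 154 is a primitive root.

Yes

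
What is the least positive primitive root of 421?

2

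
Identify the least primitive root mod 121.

φ(121) = φ(11^2) = 11·(11−1) = 110 = 2 · 5 · 11.
g is a primitive root iff g^(110/q) ≢ 1 (mod 121) for each prime q ∈ {2, 5, 11}.
g = 2: 2^55 ≡ 120; 2^22 ≡ 81; 2^10 ≡ 56 — none is 1, so 2 is a primitive root.
So 2 is the smallest generator of (Z/121Z)^×.

2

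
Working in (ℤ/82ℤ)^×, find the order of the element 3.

8

By Lagrange's theorem, ord_82(3) divides φ(82) = φ(2)·φ(41) = 1·40 = 40 = 2^3 · 5.
Divisors of 40: 1, 2, 4, 5, 8, 10, 20, 40.
Check 3^d mod 82 for each divisor in increasing order:
3^1 ≡ 3 (mod 82)
3^2 ≡ 9 (mod 82)
3^4 ≡ 81 (mod 82)
3^5 ≡ 79 (mod 82)
3^8 ≡ 1 (mod 82) ✓
Hence ord(3) = 8.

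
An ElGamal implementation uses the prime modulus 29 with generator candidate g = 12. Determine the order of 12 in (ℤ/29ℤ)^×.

4

Since 12 ∈ (Z/29Z)^×, its order divides φ(29) = 29 − 1 = 28 = 2^2 · 7.
Divisors of 28: 1, 2, 4, 7, 14, 28.
Test each divisor d:
12^1 ≡ 12
12^2 ≡ 28
12^4 ≡ 1
Hence ord(12) = 4.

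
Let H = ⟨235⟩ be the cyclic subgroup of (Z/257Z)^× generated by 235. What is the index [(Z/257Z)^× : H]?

4

By Lagrange's theorem, ord_257(235) divides φ(257) = 257 − 1 = 256 = 2^8.
Divisors of 256: 1, 2, 4, 8, 16, 32, 64, 128, 256.
Check 235^d mod 257 for each divisor in increasing order:
235^1 ≡ 235
235^2 ≡ 227
235^4 ≡ 129
235^8 ≡ 193
235^16 ≡ 241
235^32 ≡ 256
235^64 ≡ 1
So ord_257(235) = 64, hence |⟨235⟩| = 64.
The index is φ(257) / ord(235) = 256 / 64 = 4.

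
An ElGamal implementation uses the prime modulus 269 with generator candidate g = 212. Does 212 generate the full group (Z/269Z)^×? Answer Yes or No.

No

φ(269) = 269 − 1 = 268 = 2^2 · 67.
Test 212^(268/q) mod 269 for each prime factor q of 268:
212^134 ≡ 1 (mod 269)  [q = 2: ≡ 1 ✗]
212^4 ≡ 172 (mod 269)  [q = 67: ≢ 1 ✓]
Since 212^134 ≡ 1, the order of 212 divides 134 < 268, so 212 is not a primitive root.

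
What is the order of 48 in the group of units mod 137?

136

Since 48 ∈ (Z/137Z)^×, its order divides φ(137) = 137 − 1 = 136 = 2^3 · 17.
Divisors of 136: 1, 2, 4, 8, 17, 34, 68, 136.
Check 48^d mod 137 for each divisor in increasing order:
48^1 ≡ 48 (mod 137)
48^2 ≡ 112 (mod 137)
48^4 ≡ 77 (mod 137)
48^8 ≡ 38 (mod 137)
48^17 ≡ 127 (mod 137)
48^34 ≡ 100 (mod 137)
48^68 ≡ 136 (mod 137)
48^136 ≡ 1 (mod 137) ✓
The smallest such exponent is 136, so the order of 48 is 136.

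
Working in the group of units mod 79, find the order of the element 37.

78

The order of 37 must divide φ(79) = 79 − 1 = 78 = 2 · 3 · 13.
Divisors of 78: 1, 2, 3, 6, 13, 26, 39, 78.
Check 37^d mod 79 for each divisor in increasing order:
37^1 ≡ 37 (mod 79)
37^2 ≡ 26 (mod 79)
37^3 ≡ 14 (mod 79)
37^6 ≡ 38 (mod 79)
37^13 ≡ 24 (mod 79)
37^26 ≡ 23 (mod 79)
37^39 ≡ 78 (mod 79)
37^78 ≡ 1 (mod 79) ✓
Hence ord(37) = 78.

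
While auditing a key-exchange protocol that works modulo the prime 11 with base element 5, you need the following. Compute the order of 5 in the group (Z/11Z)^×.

By Lagrange's theorem, ord_11(5) divides φ(11) = 11 − 1 = 10 = 2 · 5.
Divisors of 10: 1, 2, 5, 10.
Check 5^d mod 11 for each divisor in increasing order:
5^1 ≡ 5 (mod 11)
5^2 ≡ 3 (mod 11)
5^5 ≡ 1 (mod 11) ✓
The smallest such exponent is 5, so the order of 5 is 5.

5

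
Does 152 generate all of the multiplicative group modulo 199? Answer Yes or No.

Yes

φ(199) = 199 − 1 = 198 = 2 · 3^2 · 11.
An element g generates (Z/199Z)^× iff g^(198/q) ≢ 1 (mod 199) for each prime q ∈ {2, 3, 11}.
152^99 ≡ 198 (mod 199)  [q = 2: ≢ 1 ✓]
152^66 ≡ 106 (mod 199)  [q = 3: ≢ 1 ✓]
152^18 ≡ 121 (mod 199)  [q = 11: ≢ 1 ✓]
None equal 1, so ord_199(152) = 198: 152 is a primitive root.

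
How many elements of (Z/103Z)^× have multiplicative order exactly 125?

φ(103) = 103 − 1 = 102 = 2 · 3 · 17.
In a cyclic group of order 102, there are φ(d) elements of order d for each divisor d of 102, and zero for non-divisors.
Since 125 ∤ 102, the count is 0.

0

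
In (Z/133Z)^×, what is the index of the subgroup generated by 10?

6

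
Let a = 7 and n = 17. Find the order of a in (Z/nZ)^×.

Since 7 ∈ (Z/17Z)^×, its order divides φ(17) = 17 − 1 = 16 = 2^4.
Divisors of 16: 1, 2, 4, 8, 16.
Check 7^d mod 17 for each divisor in increasing order:
7^1 ≡ 7
7^2 ≡ 15
7^4 ≡ 4
7^8 ≡ 16
7^16 ≡ 1
The smallest such exponent is 16, so the order of 7 is 16.

16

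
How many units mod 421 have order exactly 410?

φ(421) = 421 − 1 = 420 = 2^2 · 3 · 5 · 7.
Since (Z/421Z)^× is cyclic of order 420, the number of elements of order d is φ(d) when d | 420 and 0 otherwise.
410 does not divide 420, so no element of (Z/421Z)^× has order 410.

0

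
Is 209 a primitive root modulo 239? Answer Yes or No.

Yes

φ(239) = 239 − 1 = 238 = 2 · 7 · 17.
It suffices to check that the order of 209 is not a proper divisor of 238: compute 209^(238/q) for q ∈ {2, 7, 17}.
209^119 ≡ 238 (mod 239)  [q = 2: ≢ 1 ✓]
209^34 ≡ 100 (mod 239)  [q = 7: ≢ 1 ✓]
209^14 ≡ 101 (mod 239)  [q = 17: ≢ 1 ✓]
None equal 1, so ord_239(209) = 238: 209 is a primitive root.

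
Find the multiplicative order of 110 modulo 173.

172

ord(110) | φ(173) = 173 − 1 = 172 = 2^2 · 43.
Divisors of 172: 1, 2, 4, 43, 86, 172.
Check 110^d mod 173 for each divisor in increasing order:
110^1 ≡ 110 (mod 173)
110^2 ≡ 163 (mod 173)
110^4 ≡ 100 (mod 173)
110^43 ≡ 93 (mod 173)
110^86 ≡ 172 (mod 173)
110^172 ≡ 1 (mod 173) ✓
Therefore the multiplicative order of 110 modulo 173 is 172.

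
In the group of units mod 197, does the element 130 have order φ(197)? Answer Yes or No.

Yes

φ(197) = 197 − 1 = 196 = 2^2 · 7^2.
An element g generates (Z/197Z)^× iff g^(196/q) ≢ 1 (mod 197) for each prime q ∈ {2, 7}.
130^98 ≡ 196 (mod 197)  [q = 2: ≢ 1 ✓]
130^28 ≡ 191 (mod 197)  [q = 7: ≢ 1 ✓]
All checks pass, so 130 has order 196 and is a primitive root modulo 197.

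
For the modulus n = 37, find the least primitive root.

2

φ(37) = 37 − 1 = 36 = 2^2 · 3^2.
g is a primitive root iff g^(36/q) ≢ 1 (mod 37) for each prime q ∈ {2, 3}.
g = 2: 2^18 ≡ 36; 2^12 ≡ 26 — none is 1, so 2 is a primitive root.
Hence the least primitive root of 37 is 2.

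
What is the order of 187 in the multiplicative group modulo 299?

44

The order of 187 must divide φ(299) = φ(13·23) = (13−1)·(23−1) = 12·22 = 264 = 2^3 · 3 · 11.
Divisors of 264: 1, 2, 3, 4, 6, 8, 11, 12, 22, 24, 33, 44, 66, 88, 132, 264.
Evaluate successive powers at the divisors of 264:
187^1 ≡ 187
187^2 ≡ 285
187^3 ≡ 73
187^4 ≡ 196
187^6 ≡ 246
187^8 ≡ 144
187^11 ≡ 47
187^12 ≡ 118
187^22 ≡ 116
187^24 ≡ 170
187^33 ≡ 70
187^44 ≡ 1
So ord_299(187) = 44.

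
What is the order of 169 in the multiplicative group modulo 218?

54

ord(169) | φ(218) = φ(2)·φ(109) = 1·108 = 108 = 2^2 · 3^3.
Divisors of 108: 1, 2, 3, 4, 6, 9, 12, 18, 27, 36, 54, 108.
Test each divisor d:
169^1 ≡ 169
169^2 ≡ 3
169^3 ≡ 71
169^4 ≡ 9
169^6 ≡ 27
169^9 ≡ 173
169^12 ≡ 75
169^18 ≡ 63
169^27 ≡ 217
169^36 ≡ 45
169^54 ≡ 1
Hence ord(169) = 54.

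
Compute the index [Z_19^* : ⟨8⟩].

3

The order of 8 must divide φ(19) = 19 − 1 = 18 = 2 · 3^2.
Divisors of 18: 1, 2, 3, 6, 9, 18.
Evaluate successive powers at the divisors of 18:
8^1 ≡ 8
8^2 ≡ 7
8^3 ≡ 18
8^6 ≡ 1
So ord_19(8) = 6, hence |⟨8⟩| = 6.
The index is φ(19) / ord(8) = 18 / 6 = 3.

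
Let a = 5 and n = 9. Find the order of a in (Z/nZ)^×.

6

Since 5 ∈ (Z/9Z)^×, its order divides φ(9) = φ(3^2) = 3·(3−1) = 6 = 2 · 3.
Divisors of 6: 1, 2, 3, 6.
Evaluate successive powers at the divisors of 6:
5^1 ≡ 5
5^2 ≡ 7
5^3 ≡ 8
5^6 ≡ 1
Therefore the multiplicative order of 5 modulo 9 is 6.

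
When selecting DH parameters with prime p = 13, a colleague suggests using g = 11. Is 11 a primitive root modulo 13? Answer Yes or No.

φ(13) = 13 − 1 = 12 = 2^2 · 3.
11 is a primitive root mod 13 iff 11^(φ(13)/q) ≢ 1 for every prime q | φ(13), i.e. q ∈ {2, 3}.
11^6 ≡ 12 (mod 13)  [q = 2: ≢ 1 ✓]
11^4 ≡ 3 (mod 13)  [q = 3: ≢ 1 ✓]
Every test exponent gives a nontrivial residue, hence 11 generates the full group.

Yes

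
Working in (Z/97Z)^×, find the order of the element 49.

ord(49) | φ(97) = 97 − 1 = 96 = 2^5 · 3.
Divisors of 96: 1, 2, 3, 4, 6, 8, 12, 16, 24, 32, 48, 96.
Test each divisor d:
49^1 ≡ 49 (mod 97)
49^2 ≡ 73 (mod 97)
49^3 ≡ 85 (mod 97)
49^4 ≡ 91 (mod 97)
49^6 ≡ 47 (mod 97)
49^8 ≡ 36 (mod 97)
49^12 ≡ 75 (mod 97)
49^16 ≡ 35 (mod 97)
49^24 ≡ 96 (mod 97)
49^32 ≡ 61 (mod 97)
49^48 ≡ 1 (mod 97) ✓
So ord_97(49) = 48.

48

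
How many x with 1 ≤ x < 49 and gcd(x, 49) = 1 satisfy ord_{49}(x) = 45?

0

φ(49) = φ(7^2) = 7·(7−1) = 42 = 2 · 3 · 7.
(Z/49Z)^× is cyclic (|G| = 42); a cyclic group of order m has exactly φ(d) elements of each order d | m, and none otherwise.
45 does not divide 42, so no element of (Z/49Z)^× has order 45.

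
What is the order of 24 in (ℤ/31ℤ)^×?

30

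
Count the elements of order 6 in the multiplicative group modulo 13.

2

φ(13) = 13 − 1 = 12 = 2^2 · 3.
In a cyclic group of order 12, there are φ(d) elements of order d for each divisor d of 12, and zero for non-divisors.
6 = 2 · 3 divides 12, and φ(6) = 2.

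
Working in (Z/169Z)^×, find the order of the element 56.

78

The order of 56 must divide φ(169) = φ(13^2) = 13·(13−1) = 156 = 2^2 · 3 · 13.
Divisors of 156: 1, 2, 3, 4, 6, 12, 13, 26, 39, 52, 78, 156.
Test each divisor d:
56^1 ≡ 56 (mod 169)
56^2 ≡ 94 (mod 169)
56^3 ≡ 25 (mod 169)
56^4 ≡ 48 (mod 169)
56^6 ≡ 118 (mod 169)
56^12 ≡ 66 (mod 169)
56^13 ≡ 147 (mod 169)
56^26 ≡ 146 (mod 169)
56^39 ≡ 168 (mod 169)
56^52 ≡ 22 (mod 169)
56^78 ≡ 1 (mod 169) ✓
So ord_169(56) = 78.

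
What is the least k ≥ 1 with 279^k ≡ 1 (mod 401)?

The order of 279 must divide φ(401) = 401 − 1 = 400 = 2^4 · 5^2.
Divisors of 400: 1, 2, 4, 5, 8, 10, 16, 20, 25, 40, 50, 80, 100, 200, 400.
Evaluate successive powers at the divisors of 400:
279^1 ≡ 279
279^2 ≡ 47
279^4 ≡ 204
279^5 ≡ 375
279^8 ≡ 313
279^10 ≡ 275
279^16 ≡ 125
279^20 ≡ 237
279^25 ≡ 254
279^40 ≡ 29
279^50 ≡ 356
279^80 ≡ 39
279^100 ≡ 20
279^200 ≡ 400
279^400 ≡ 1
So ord_401(279) = 400.

400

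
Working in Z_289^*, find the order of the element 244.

272

By Lagrange's theorem, ord_289(244) divides φ(289) = φ(17^2) = 17·(17−1) = 272 = 2^4 · 17.
Divisors of 272: 1, 2, 4, 8, 16, 17, 34, 68, 136, 272.
Compute 244^d (mod 289) for the divisors d until we hit 1:
244^1 ≡ 244 (mod 289)
244^2 ≡ 2 (mod 289)
244^4 ≡ 4 (mod 289)
244^8 ≡ 16 (mod 289)
244^16 ≡ 256 (mod 289)
244^17 ≡ 40 (mod 289)
244^34 ≡ 155 (mod 289)
244^68 ≡ 38 (mod 289)
244^136 ≡ 288 (mod 289)
244^272 ≡ 1 (mod 289) ✓
So ord_289(244) = 272.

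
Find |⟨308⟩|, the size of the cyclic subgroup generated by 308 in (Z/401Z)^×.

100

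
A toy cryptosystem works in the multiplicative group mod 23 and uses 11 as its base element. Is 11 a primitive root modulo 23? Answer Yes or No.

Yes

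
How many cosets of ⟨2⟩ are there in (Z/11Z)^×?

1

Since 2 ∈ (Z/11Z)^×, its order divides φ(11) = 11 − 1 = 10 = 2 · 5.
Divisors of 10: 1, 2, 5, 10.
Check 2^d mod 11 for each divisor in increasing order:
2^1 ≡ 2 (mod 11)
2^2 ≡ 4 (mod 11)
2^5 ≡ 10 (mod 11)
2^10 ≡ 1 (mod 11) ✓
So ord_11(2) = 10, hence |⟨2⟩| = 10.
The index is φ(11) / ord(2) = 10 / 10 = 1.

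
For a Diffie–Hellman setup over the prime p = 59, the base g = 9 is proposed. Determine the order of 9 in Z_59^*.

Since 9 ∈ (Z/59Z)^×, its order divides φ(59) = 59 − 1 = 58 = 2 · 29.
Divisors of 58: 1, 2, 29, 58.
Evaluate successive powers at the divisors of 58:
9^1 ≡ 9 (mod 59)
9^2 ≡ 22 (mod 59)
9^29 ≡ 1 (mod 59) ✓
Therefore the multiplicative order of 9 modulo 59 is 29.

29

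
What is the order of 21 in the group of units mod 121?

22

By Lagrange's theorem, ord_121(21) divides φ(121) = φ(11^2) = 11·(11−1) = 110 = 2 · 5 · 11.
Divisors of 110: 1, 2, 5, 10, 11, 22, 55, 110.
Evaluate successive powers at the divisors of 110:
21^1 ≡ 21 (mod 121)
21^2 ≡ 78 (mod 121)
21^5 ≡ 109 (mod 121)
21^10 ≡ 23 (mod 121)
21^11 ≡ 120 (mod 121)
21^22 ≡ 1 (mod 121) ✓
The smallest such exponent is 22, so the order of 21 is 22.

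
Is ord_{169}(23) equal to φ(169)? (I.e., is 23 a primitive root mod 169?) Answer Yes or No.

φ(169) = φ(13^2) = 13·(13−1) = 156 = 2^2 · 3 · 13.
An element g generates (Z/169Z)^× iff g^(156/q) ≢ 1 (mod 169) for each prime q ∈ {2, 3, 13}.
23^78 ≡ 1 (mod 169)  [q = 2: ≡ 1 ✗]
23^52 ≡ 146 (mod 169)  [q = 3: ≢ 1 ✓]
23^12 ≡ 1 (mod 169)  [q = 13: ≡ 1 ✗]
23^78 ≡ 1 shows ord(23) | 78, strictly less than φ(169); not a primitive root.

No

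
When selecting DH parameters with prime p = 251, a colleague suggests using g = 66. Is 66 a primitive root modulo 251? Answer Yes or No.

φ(251) = 251 − 1 = 250 = 2 · 5^3.
An element g generates (Z/251Z)^× iff g^(250/q) ≢ 1 (mod 251) for each prime q ∈ {2, 5}.
66^125 ≡ 1 (mod 251)  [q = 2: ≡ 1 ✗]
66^50 ≡ 20 (mod 251)  [q = 5: ≢ 1 ✓]
The check at q = 2 fails, so 66 generates a proper subgroup.

No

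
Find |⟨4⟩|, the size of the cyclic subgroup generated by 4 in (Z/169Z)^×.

78

ord(4) | φ(169) = φ(13^2) = 13·(13−1) = 156 = 2^2 · 3 · 13.
Divisors of 156: 1, 2, 3, 4, 6, 12, 13, 26, 39, 52, 78, 156.
Check 4^d mod 169 for each divisor in increasing order:
4^1 ≡ 4
4^2 ≡ 16
4^3 ≡ 64
4^4 ≡ 87
4^6 ≡ 40
4^12 ≡ 79
4^13 ≡ 147
4^26 ≡ 146
4^39 ≡ 168
4^52 ≡ 22
4^78 ≡ 1
So ord_169(4) = 78.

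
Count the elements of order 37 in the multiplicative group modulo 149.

36

φ(149) = 149 − 1 = 148 = 2^2 · 37.
Since (Z/149Z)^× is cyclic of order 148, the number of elements of order d is φ(d) when d | 148 and 0 otherwise.
37 | 148, and φ(37) = 37 − 1 = 36.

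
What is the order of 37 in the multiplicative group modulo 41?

Since 37 ∈ (Z/41Z)^×, its order divides φ(41) = 41 − 1 = 40 = 2^3 · 5.
Divisors of 40: 1, 2, 4, 5, 8, 10, 20, 40.
Compute 37^d (mod 41) for the divisors d until we hit 1:
37^1 ≡ 37
37^2 ≡ 16
37^4 ≡ 10
37^5 ≡ 1
So ord_41(37) = 5.

5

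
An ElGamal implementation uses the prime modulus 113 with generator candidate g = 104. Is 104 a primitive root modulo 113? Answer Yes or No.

No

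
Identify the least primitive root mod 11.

2

φ(11) = 11 − 1 = 10 = 2 · 5.
g is a primitive root iff g^(10/q) ≢ 1 (mod 11) for each prime q ∈ {2, 5}.
g = 2: 2^5 ≡ 10; 2^2 ≡ 4 — none is 1, so 2 is a primitive root.
Hence the least primitive root of 11 is 2.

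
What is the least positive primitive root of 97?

5

φ(97) = 97 − 1 = 96 = 2^5 · 3.
g is a primitive root iff g^(96/q) ≢ 1 (mod 97) for each prime q ∈ {2, 3}.
g = 2: 2^48 ≡ 1 — hits 1, so not a primitive root.
g = 3: 3^48 ≡ 1 — hits 1, so not a primitive root.
g = 4: 4^48 ≡ 1 — hits 1, so not a primitive root.
g = 5: 5^48 ≡ 96; 5^32 ≡ 35 — none is 1, so 5 is a primitive root.
Hence the least primitive root of 97 is 5.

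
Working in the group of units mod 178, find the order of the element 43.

ord(43) | φ(178) = φ(2)·φ(89) = 1·88 = 88 = 2^3 · 11.
Divisors of 88: 1, 2, 4, 8, 11, 22, 44, 88.
Check 43^d mod 178 for each divisor in increasing order:
43^1 ≡ 43
43^2 ≡ 69
43^4 ≡ 133
43^8 ≡ 67
43^11 ≡ 141
43^22 ≡ 123
43^44 ≡ 177
43^88 ≡ 1
The smallest such exponent is 88, so the order of 43 is 88.

88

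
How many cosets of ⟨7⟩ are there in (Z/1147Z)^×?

24

By Lagrange's theorem, ord_1147(7) divides φ(1147) = φ(31·37) = (31−1)·(37−1) = 30·36 = 1080 = 2^3 · 3^3 · 5.
Divisors of 1080: 1, 2, 3, 4, 5, 6, 8, 9, 10, 12, 15, 18, 20, 24, 27, 30, 36, 40, 45, 54, 60, 72, 90, 108, 120, 135, 180, 216, 270, 360, 540, 1080.
Test each divisor d:
7^1 ≡ 7
7^2 ≡ 49
7^3 ≡ 343
7^4 ≡ 107
7^5 ≡ 749
7^6 ≡ 655
7^8 ≡ 1126
7^9 ≡ 1000
7^10 ≡ 118
7^12 ≡ 47
7^15 ≡ 63
7^18 ≡ 963
7^20 ≡ 160
7^24 ≡ 1062
7^27 ≡ 667
7^30 ≡ 528
7^36 ≡ 593
7^40 ≡ 366
7^45 ≡ 1
So ord_1147(7) = 45, hence |⟨7⟩| = 45.
The index is φ(1147) / ord(7) = 1080 / 45 = 24.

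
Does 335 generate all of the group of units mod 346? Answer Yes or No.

Yes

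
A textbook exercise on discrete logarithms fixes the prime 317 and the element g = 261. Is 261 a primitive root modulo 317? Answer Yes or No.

Yes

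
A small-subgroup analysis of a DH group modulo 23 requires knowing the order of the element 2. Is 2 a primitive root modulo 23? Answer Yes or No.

φ(23) = 23 − 1 = 22 = 2 · 11.
Test 2^(22/q) mod 23 for each prime factor q of 22:
2^11 ≡ 1 (mod 23)  [q = 2: ≡ 1 ✗]
2^2 ≡ 4 (mod 23)  [q = 11: ≢ 1 ✓]
Since 2^11 ≡ 1, the order of 2 divides 11 < 22, so 2 is not a primitive root.

No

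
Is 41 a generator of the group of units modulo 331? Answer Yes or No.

Yes

φ(331) = 331 − 1 = 330 = 2 · 3 · 5 · 11.
Test 41^(330/q) mod 331 for each prime factor q of 330:
41^165 ≡ 330 (mod 331)  [q = 2: ≢ 1 ✓]
41^110 ≡ 299 (mod 331)  [q = 3: ≢ 1 ✓]
41^66 ≡ 323 (mod 331)  [q = 5: ≢ 1 ✓]
41^30 ≡ 270 (mod 331)  [q = 11: ≢ 1 ✓]
All checks pass, so 41 has order 330 and is a primitive root modulo 331.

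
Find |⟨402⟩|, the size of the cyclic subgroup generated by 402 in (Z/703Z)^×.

ord(402) | φ(703) = φ(19·37) = (19−1)·(37−1) = 18·36 = 648 = 2^3 · 3^4.
Divisors of 648: 1, 2, 3, 4, 6, 8, 9, 12, 18, 24, 27, 36, 54, 72, 81, 108, 162, 216, 324, 648.
Check 402^d mod 703 for each divisor in increasing order:
402^1 ≡ 402 (mod 703)
402^2 ≡ 617 (mod 703)
402^3 ≡ 578 (mod 703)
402^4 ≡ 366 (mod 703)
402^6 ≡ 159 (mod 703)
402^8 ≡ 386 (mod 703)
402^9 ≡ 512 (mod 703)
402^12 ≡ 676 (mod 703)
402^18 ≡ 628 (mod 703)
402^24 ≡ 26 (mod 703)
402^27 ≡ 265 (mod 703)
402^36 ≡ 1 (mod 703) ✓
So ord_703(402) = 36.

36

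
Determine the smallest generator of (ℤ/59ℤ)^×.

φ(59) = 59 − 1 = 58 = 2 · 29.
g is a primitive root iff g^(58/q) ≢ 1 (mod 59) for each prime q ∈ {2, 29}.
g = 2: 2^29 ≡ 58; 2^2 ≡ 4 — none is 1, so 2 is a primitive root.
So 2 is the smallest generator of (Z/59Z)^×.

2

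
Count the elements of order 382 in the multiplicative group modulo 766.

φ(766) = φ(2)·φ(383) = 1·382 = 382 = 2 · 191.
(Z/766Z)^× is cyclic (|G| = 382); a cyclic group of order m has exactly φ(d) elements of each order d | m, and none otherwise.
382 = 2 · 191 divides 382, and φ(382) = 190.

190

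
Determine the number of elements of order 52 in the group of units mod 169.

24

φ(169) = φ(13^2) = 13·(13−1) = 156 = 2^2 · 3 · 13.
(Z/169Z)^× is cyclic (|G| = 156); a cyclic group of order m has exactly φ(d) elements of each order d | m, and none otherwise.
52 = 2^2 · 13 divides 156, and φ(52) = 24.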